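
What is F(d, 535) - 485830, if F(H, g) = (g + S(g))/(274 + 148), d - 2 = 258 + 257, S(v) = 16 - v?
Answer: -102510122/211 ≈ -4.8583e+5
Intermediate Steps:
d = 517 (d = 2 + (258 + 257) = 2 + 515 = 517)
F(H, g) = 8/211 (F(H, g) = (g + (16 - g))/(274 + 148) = 16/422 = 16*(1/422) = 8/211)
F(d, 535) - 485830 = 8/211 - 485830 = -102510122/211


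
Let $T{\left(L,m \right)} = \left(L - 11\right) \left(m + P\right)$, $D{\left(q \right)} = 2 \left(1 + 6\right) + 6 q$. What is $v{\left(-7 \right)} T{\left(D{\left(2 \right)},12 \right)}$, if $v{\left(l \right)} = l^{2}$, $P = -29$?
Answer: $-12495$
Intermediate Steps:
$D{\left(q \right)} = 14 + 6 q$ ($D{\left(q \right)} = 2 \cdot 7 + 6 q = 14 + 6 q$)
$T{\left(L,m \right)} = \left(-29 + m\right) \left(-11 + L\right)$ ($T{\left(L,m \right)} = \left(L - 11\right) \left(m - 29\right) = \left(-11 + L\right) \left(-29 + m\right) = \left(-29 + m\right) \left(-11 + L\right)$)
$v{\left(-7 \right)} T{\left(D{\left(2 \right)},12 \right)} = \left(-7\right)^{2} \left(319 - 29 \left(14 + 6 \cdot 2\right) - 132 + \left(14 + 6 \cdot 2\right) 12\right) = 49 \left(319 - 29 \left(14 + 12\right) - 132 + \left(14 + 12\right) 12\right) = 49 \left(319 - 754 - 132 + 26 \cdot 12\right) = 49 \left(319 - 754 - 132 + 312\right) = 49 \left(-255\right) = -12495$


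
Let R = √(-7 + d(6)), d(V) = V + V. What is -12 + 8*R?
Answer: -12 + 8*√5 ≈ 5.8885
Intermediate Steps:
d(V) = 2*V
R = √5 (R = √(-7 + 2*6) = √(-7 + 12) = √5 ≈ 2.2361)
-12 + 8*R = -12 + 8*√5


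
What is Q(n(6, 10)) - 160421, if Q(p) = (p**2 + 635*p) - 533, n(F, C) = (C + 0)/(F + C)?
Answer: -10275631/64 ≈ -1.6056e+5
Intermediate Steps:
n(F, C) = C/(C + F)
Q(p) = -533 + p**2 + 635*p
Q(n(6, 10)) - 160421 = (-533 + (10/(10 + 6))**2 + 635*(10/(10 + 6))) - 160421 = (-533 + (10/16)**2 + 635*(10/16)) - 160421 = (-533 + (10*(1/16))**2 + 635*(10*(1/16))) - 160421 = (-533 + (5/8)**2 + 635*(5/8)) - 160421 = (-533 + 25/64 + 3175/8) - 160421 = -8687/64 - 160421 = -10275631/64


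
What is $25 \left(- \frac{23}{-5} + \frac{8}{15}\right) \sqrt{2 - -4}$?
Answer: $\frac{385 \sqrt{6}}{3} \approx 314.35$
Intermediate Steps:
$25 \left(- \frac{23}{-5} + \frac{8}{15}\right) \sqrt{2 - -4} = 25 \left(\left(-23\right) \left(- \frac{1}{5}\right) + 8 \cdot \frac{1}{15}\right) \sqrt{2 + \left(-5 + 9\right)} = 25 \left(\frac{23}{5} + \frac{8}{15}\right) \sqrt{2 + 4} = 25 \cdot \frac{77}{15} \sqrt{6} = \frac{385 \sqrt{6}}{3}$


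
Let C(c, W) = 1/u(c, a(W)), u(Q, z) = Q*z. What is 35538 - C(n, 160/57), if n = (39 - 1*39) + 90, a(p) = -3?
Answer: 9595261/270 ≈ 35538.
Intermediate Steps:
n = 90 (n = (39 - 39) + 90 = 0 + 90 = 90)
C(c, W) = -1/(3*c) (C(c, W) = 1/(c*(-3)) = 1/(-3*c) = -1/(3*c))
35538 - C(n, 160/57) = 35538 - (-1)/(3*90) = 35538 - 1*(-1/270) = 35538 + 1/270 = 9595261/270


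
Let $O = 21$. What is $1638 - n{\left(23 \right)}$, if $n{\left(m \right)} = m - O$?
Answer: $1636$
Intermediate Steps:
$n{\left(m \right)} = -21 + m$ ($n{\left(m \right)} = m - 21 = -21 + m$)
$1638 - n{\left(23 \right)} = 1638 - \left(-21 + 23\right) = 1638 - 2 = 1636$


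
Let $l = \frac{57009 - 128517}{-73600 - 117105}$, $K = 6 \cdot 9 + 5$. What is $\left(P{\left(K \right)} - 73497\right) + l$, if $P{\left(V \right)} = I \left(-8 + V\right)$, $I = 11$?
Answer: $- \frac{13909188372}{190705} \approx -72936.0$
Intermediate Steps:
$K = 59$ ($K = 54 + 5 = 59$)
$l = \frac{71508}{190705}$ ($l = - \frac{71508}{-190705} = \left(-71508\right) \left(- \frac{1}{190705}\right) = \frac{71508}{190705} \approx 0.37497$)
$P{\left(V \right)} = -88 + 11 V$ ($P{\left(V \right)} = 11 \left(-8 + V\right) = -88 + 11 V$)
$\left(P{\left(K \right)} - 73497\right) + l = \left(\left(-88 + 11 \cdot 59\right) - 73497\right) + \frac{71508}{190705} = \left(\left(-88 + 649\right) - 73497\right) + \frac{71508}{190705} = \left(561 - 73497\right) + \frac{71508}{190705} = -72936 + \frac{71508}{190705} = - \frac{13909188372}{190705}$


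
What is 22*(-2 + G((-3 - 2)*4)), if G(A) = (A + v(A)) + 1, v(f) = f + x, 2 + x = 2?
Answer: -902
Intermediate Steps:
x = 0 (x = -2 + 2 = 0)
v(f) = f (v(f) = f + 0 = f)
G(A) = 1 + 2*A (G(A) = (A + A) + 1 = 2*A + 1 = 1 + 2*A)
22*(-2 + G((-3 - 2)*4)) = 22*(-2 + (1 + 2*((-3 - 2)*4))) = 22*(-2 + (1 + 2*(-5*4))) = 22*(-2 + (1 + 2*(-20))) = 22*(-2 + (1 - 40)) = 22*(-2 - 39) = 22*(-41) = -902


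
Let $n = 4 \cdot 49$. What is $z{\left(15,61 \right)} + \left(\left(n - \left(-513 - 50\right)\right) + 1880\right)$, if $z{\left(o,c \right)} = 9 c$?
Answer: $3188$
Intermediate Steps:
$n = 196$
$z{\left(15,61 \right)} + \left(\left(n - \left(-513 - 50\right)\right) + 1880\right) = 9 \cdot 61 + \left(\left(196 - \left(-513 - 50\right)\right) + 1880\right) = 549 + \left(\left(196 - \left(-513 - 50\right)\right) + 1880\right) = 549 + \left(\left(196 - -563\right) + 1880\right) = 549 + \left(\left(196 + 563\right) + 1880\right) = 549 + \left(759 + 1880\right) = 549 + 2639 = 3188$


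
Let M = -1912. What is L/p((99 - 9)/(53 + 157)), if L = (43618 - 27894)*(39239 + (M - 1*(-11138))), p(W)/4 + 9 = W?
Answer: -88907427/4 ≈ -2.2227e+7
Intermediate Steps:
p(W) = -36 + 4*W
L = 762063660 (L = (43618 - 27894)*(39239 + (-1912 - 1*(-11138))) = 15724*(39239 + (-1912 + 11138)) = 15724*(39239 + 9226) = 15724*48465 = 762063660)
L/p((99 - 9)/(53 + 157)) = 762063660/(-36 + 4*((99 - 9)/(53 + 157))) = 762063660/(-36 + 4*(90/210)) = 762063660/(-36 + 4*(90*(1/210))) = 762063660/(-36 + 4*(3/7)) = 762063660/(-36 + 12/7) = 762063660/(-240/7) = 762063660*(-7/240) = -88907427/4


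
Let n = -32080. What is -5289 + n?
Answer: -37369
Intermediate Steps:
-5289 + n = -5289 - 32080 = -37369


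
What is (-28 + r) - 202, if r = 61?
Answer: -169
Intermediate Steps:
(-28 + r) - 202 = (-28 + 61) - 202 = 33 - 202 = -169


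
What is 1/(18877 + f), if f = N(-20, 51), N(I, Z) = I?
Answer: 1/18857 ≈ 5.3031e-5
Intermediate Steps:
f = -20
1/(18877 + f) = 1/(18877 - 20) = 1/18857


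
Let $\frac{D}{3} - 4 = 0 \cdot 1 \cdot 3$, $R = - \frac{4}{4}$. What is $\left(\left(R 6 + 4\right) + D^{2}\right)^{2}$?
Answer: $20164$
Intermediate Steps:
$R = -1$ ($R = \left(-4\right) \frac{1}{4} = -1$)
$D = 12$ ($D = 12 + 3 \cdot 0 \cdot 1 \cdot 3 = 12 + 3 \cdot 0 \cdot 3 = 12 + 3 \cdot 0 = 12 + 0 = 12$)
$\left(\left(R 6 + 4\right) + D^{2}\right)^{2} = \left(\left(\left(-1\right) 6 + 4\right) + 12^{2}\right)^{2} = \left(\left(-6 + 4\right) + 144\right)^{2} = \left(-2 + 144\right)^{2} = 142^{2} = 20164$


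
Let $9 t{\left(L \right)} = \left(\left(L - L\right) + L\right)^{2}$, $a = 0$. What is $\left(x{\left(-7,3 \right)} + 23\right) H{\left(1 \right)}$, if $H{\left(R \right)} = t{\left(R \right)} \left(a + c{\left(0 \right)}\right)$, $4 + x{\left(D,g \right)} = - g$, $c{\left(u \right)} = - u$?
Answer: $0$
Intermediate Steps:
$x{\left(D,g \right)} = -4 - g$
$t{\left(L \right)} = \frac{L^{2}}{9}$ ($t{\left(L \right)} = \frac{\left(\left(L - L\right) + L\right)^{2}}{9} = \frac{\left(0 + L\right)^{2}}{9} = \frac{L^{2}}{9}$)
$H{\left(R \right)} = 0$ ($H{\left(R \right)} = \frac{R^{2}}{9} \left(0 - 0\right) = \frac{R^{2}}{9} \left(0 + 0\right) = \frac{R^{2}}{9} \cdot 0 = 0$)
$\left(x{\left(-7,3 \right)} + 23\right) H{\left(1 \right)} = \left(\left(-4 - 3\right) + 23\right) 0 = \left(-7 + 23\right) 0 = 16 \cdot 0 = 0$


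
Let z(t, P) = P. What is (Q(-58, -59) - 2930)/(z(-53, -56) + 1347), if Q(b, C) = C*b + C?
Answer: 433/1291 ≈ 0.33540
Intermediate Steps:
Q(b, C) = C + C*b
(Q(-58, -59) - 2930)/(z(-53, -56) + 1347) = (-59*(1 - 58) - 2930)/(-56 + 1347) = (-59*(-57) - 2930)/1291 = (3363 - 2930)*(1/1291) = 433*(1/1291) = 433/1291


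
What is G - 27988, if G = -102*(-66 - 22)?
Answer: -19012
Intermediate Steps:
G = 8976 (G = -102*(-88) = 8976)
G - 27988 = 8976 - 27988 = -19012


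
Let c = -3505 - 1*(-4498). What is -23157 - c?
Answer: -24150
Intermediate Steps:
c = 993 (c = -3505 + 4498 = 993)
-23157 - c = -23157 - 1*993 = -23157 - 993 = -24150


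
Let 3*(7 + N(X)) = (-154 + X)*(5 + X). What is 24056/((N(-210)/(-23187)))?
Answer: -1673359416/74599 ≈ -22431.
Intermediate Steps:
N(X) = -7 + (-154 + X)*(5 + X)/3 (N(X) = -7 + ((-154 + X)*(5 + X))/3 = -7 + (-154 + X)*(5 + X)/3)
24056/((N(-210)/(-23187))) = 24056/(((-791/3 - 149/3*(-210) + (⅓)*(-210)²)/(-23187))) = 24056/(((-791/3 + 10430 + (⅓)*44100)*(-1/23187))) = 24056/(((-791/3 + 10430 + 14700)*(-1/23187))) = 24056/(((74599/3)*(-1/23187))) = 24056/(-74599/69561) = 24056*(-69561/74599) = -1673359416/74599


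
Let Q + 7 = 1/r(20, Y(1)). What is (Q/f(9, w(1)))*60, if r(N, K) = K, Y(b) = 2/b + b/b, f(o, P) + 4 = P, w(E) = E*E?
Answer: 400/3 ≈ 133.33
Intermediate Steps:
w(E) = E²
f(o, P) = -4 + P
Y(b) = 1 + 2/b (Y(b) = 2/b + 1 = 1 + 2/b)
Q = -20/3 (Q = -7 + 1/((2 + 1)/1) = -7 + 1/(1*3) = -7 + 1/3 = -7 + ⅓ = -20/3 ≈ -6.6667)
(Q/f(9, w(1)))*60 = -20/(3*(-4 + 1²))*60 = -20/(3*(-4 + 1))*60 = -20/3/(-3)*60 = -20/3*(-⅓)*60 = (20/9)*60 = 400/3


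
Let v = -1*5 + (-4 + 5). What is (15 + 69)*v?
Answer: -336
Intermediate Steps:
v = -4 (v = -5 + 1 = -4)
(15 + 69)*v = (15 + 69)*(-4) = 84*(-4) = -336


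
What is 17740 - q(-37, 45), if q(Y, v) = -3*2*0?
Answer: 17740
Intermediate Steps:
q(Y, v) = 0 (q(Y, v) = -6*0 = 0)
17740 - q(-37, 45) = 17740 - 1*0 = 17740 + 0 = 17740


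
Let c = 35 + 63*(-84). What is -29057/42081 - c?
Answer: 221190760/42081 ≈ 5256.3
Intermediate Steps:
c = -5257 (c = 35 - 5292 = -5257)
-29057/42081 - c = -29057/42081 - 1*(-5257) = -29057*1/42081 + 5257 = -29057/42081 + 5257 = 221190760/42081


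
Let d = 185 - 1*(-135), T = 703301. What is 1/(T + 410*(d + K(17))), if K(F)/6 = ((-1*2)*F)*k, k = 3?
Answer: 1/583581 ≈ 1.7136e-6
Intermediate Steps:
d = 320 (d = 185 + 135 = 320)
K(F) = -36*F (K(F) = 6*(((-1*2)*F)*3) = 6*(-2*F*3) = 6*(-6*F) = -36*F)
1/(T + 410*(d + K(17))) = 1/(703301 + 410*(320 - 36*17)) = 1/(703301 + 410*(320 - 612)) = 1/(703301 + 410*(-292)) = 1/(703301 - 119720) = 1/583581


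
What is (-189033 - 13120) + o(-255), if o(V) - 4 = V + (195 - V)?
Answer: -201954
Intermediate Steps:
o(V) = 199 (o(V) = 4 + (V + (195 - V)) = 4 + 195 = 199)
(-189033 - 13120) + o(-255) = (-189033 - 13120) + 199 = -202153 + 199 = -201954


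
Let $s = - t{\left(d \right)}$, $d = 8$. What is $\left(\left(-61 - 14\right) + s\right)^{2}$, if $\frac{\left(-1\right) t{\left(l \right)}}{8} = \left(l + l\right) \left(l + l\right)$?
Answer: $3892729$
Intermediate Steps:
$t{\left(l \right)} = - 32 l^{2}$ ($t{\left(l \right)} = - 8 \left(l + l\right) \left(l + l\right) = - 8 \cdot 2 l 2 l = - 8 \cdot 4 l^{2} = - 32 l^{2}$)
$s = 2048$ ($s = - \left(-32\right) 8^{2} = - \left(-32\right) 64 = \left(-1\right) \left(-2048\right) = 2048$)
$\left(\left(-61 - 14\right) + s\right)^{2} = \left(\left(-61 - 14\right) + 2048\right)^{2} = \left(-75 + 2048\right)^{2} = 1973^{2} = 3892729$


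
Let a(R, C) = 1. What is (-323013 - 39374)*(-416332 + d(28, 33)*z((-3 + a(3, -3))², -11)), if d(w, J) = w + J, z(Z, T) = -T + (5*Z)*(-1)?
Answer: 151072254947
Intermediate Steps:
z(Z, T) = -T - 5*Z
d(w, J) = J + w
(-323013 - 39374)*(-416332 + d(28, 33)*z((-3 + a(3, -3))², -11)) = (-323013 - 39374)*(-416332 + (33 + 28)*(-1*(-11) - 5*(-3 + 1)²)) = -362387*(-416332 + 61*(11 - 5*(-2)²)) = -362387*(-416332 + 61*(11 - 5*4)) = -362387*(-416332 + 61*(11 - 20)) = -362387*(-416332 + 61*(-9)) = -362387*(-416332 - 549) = -362387*(-416881) = 151072254947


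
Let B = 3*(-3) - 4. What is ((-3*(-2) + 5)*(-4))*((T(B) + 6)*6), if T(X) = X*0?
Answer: -1584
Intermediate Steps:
B = -13 (B = -9 - 4 = -13)
T(X) = 0
((-3*(-2) + 5)*(-4))*((T(B) + 6)*6) = ((-3*(-2) + 5)*(-4))*((0 + 6)*6) = ((6 + 5)*(-4))*(6*6) = (11*(-4))*36 = -44*36 = -1584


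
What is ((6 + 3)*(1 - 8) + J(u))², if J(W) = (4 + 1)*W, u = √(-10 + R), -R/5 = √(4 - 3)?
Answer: 3594 - 630*I*√15 ≈ 3594.0 - 2440.0*I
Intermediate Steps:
R = -5 (R = -5*√(4 - 3) = -5*√1 = -5*1 = -5)
u = I*√15 (u = √(-10 - 5) = √(-15) = I*√15 ≈ 3.873*I)
J(W) = 5*W
((6 + 3)*(1 - 8) + J(u))² = ((6 + 3)*(1 - 8) + 5*(I*√15))² = (9*(-7) + 5*I*√15)² = (-63 + 5*I*√15)²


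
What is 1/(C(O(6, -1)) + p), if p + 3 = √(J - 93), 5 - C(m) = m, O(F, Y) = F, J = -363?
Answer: -1/118 - I*√114/236 ≈ -0.0084746 - 0.045242*I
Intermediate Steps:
C(m) = 5 - m
p = -3 + 2*I*√114 (p = -3 + √(-363 - 93) = -3 + √(-456) = -3 + 2*I*√114 ≈ -3.0 + 21.354*I)
1/(C(O(6, -1)) + p) = 1/((5 - 1*6) + (-3 + 2*I*√114)) = 1/((5 - 6) + (-3 + 2*I*√114)) = 1/(-1 + (-3 + 2*I*√114)) = 1/(-4 + 2*I*√114)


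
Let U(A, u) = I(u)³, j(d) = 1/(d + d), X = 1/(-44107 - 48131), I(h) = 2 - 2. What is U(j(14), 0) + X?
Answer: -1/92238 ≈ -1.0842e-5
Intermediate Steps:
I(h) = 0
X = -1/92238 (X = 1/(-92238) = -1/92238 ≈ -1.0842e-5)
j(d) = 1/(2*d)
U(A, u) = 0 (U(A, u) = 0³ = 0)
U(j(14), 0) + X = 0 - 1/92238 = -1/92238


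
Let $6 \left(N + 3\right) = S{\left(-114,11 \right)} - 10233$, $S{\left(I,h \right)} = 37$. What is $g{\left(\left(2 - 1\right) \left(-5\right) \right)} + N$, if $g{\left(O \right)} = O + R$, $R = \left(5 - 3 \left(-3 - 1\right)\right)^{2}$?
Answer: $- \frac{4255}{3} \approx -1418.3$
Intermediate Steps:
$R = 289$ ($R = \left(5 - -12\right)^{2} = \left(5 + 12\right)^{2} = 17^{2} = 289$)
$g{\left(O \right)} = 289 + O$ ($g{\left(O \right)} = O + 289 = 289 + O$)
$N = - \frac{5107}{3}$ ($N = -3 + \frac{37 - 10233}{6} = -3 + \frac{1}{6} \left(-10196\right) = -3 - \frac{5098}{3} = - \frac{5107}{3} \approx -1702.3$)
$g{\left(\left(2 - 1\right) \left(-5\right) \right)} + N = \left(289 + \left(2 - 1\right) \left(-5\right)\right) - \frac{5107}{3} = \left(289 + 1 \left(-5\right)\right) - \frac{5107}{3} = \left(289 - 5\right) - \frac{5107}{3} = 284 - \frac{5107}{3} = - \frac{4255}{3}$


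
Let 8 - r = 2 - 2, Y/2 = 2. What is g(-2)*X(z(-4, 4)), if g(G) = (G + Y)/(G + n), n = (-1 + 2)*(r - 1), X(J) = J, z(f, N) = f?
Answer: -8/5 ≈ -1.6000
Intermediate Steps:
Y = 4 (Y = 2*2 = 4)
r = 8 (r = 8 - (2 - 2) = 8 - 1*0 = 8 + 0 = 8)
n = 7 (n = (-1 + 2)*(8 - 1) = 1*7 = 7)
g(G) = (4 + G)/(7 + G) (g(G) = (G + 4)/(G + 7) = (4 + G)/(7 + G))
g(-2)*X(z(-4, 4)) = ((4 - 2)/(7 - 2))*(-4) = (2/5)*(-4) = ((⅕)*2)*(-4) = (⅖)*(-4) = -8/5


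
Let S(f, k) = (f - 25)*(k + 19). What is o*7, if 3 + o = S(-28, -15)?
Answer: -1505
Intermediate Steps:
S(f, k) = (-25 + f)*(19 + k)
o = -215 (o = -3 + (-475 - 25*(-15) + 19*(-28) - 28*(-15)) = -3 + (-475 + 375 - 532 + 420) = -3 - 212 = -215)
o*7 = -215*7 = -1505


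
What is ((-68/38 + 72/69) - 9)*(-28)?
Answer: 119252/437 ≈ 272.89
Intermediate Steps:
((-68/38 + 72/69) - 9)*(-28) = ((-68*1/38 + 72*(1/69)) - 9)*(-28) = ((-34/19 + 24/23) - 9)*(-28) = (-326/437 - 9)*(-28) = -4259/437*(-28) = 119252/437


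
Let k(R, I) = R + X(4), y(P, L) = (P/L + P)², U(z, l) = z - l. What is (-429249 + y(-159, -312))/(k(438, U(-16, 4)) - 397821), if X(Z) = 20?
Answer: 4371067895/4297878208 ≈ 1.0170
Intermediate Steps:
y(P, L) = (P + P/L)²
k(R, I) = 20 + R (k(R, I) = R + 20 = 20 + R)
(-429249 + y(-159, -312))/(k(438, U(-16, 4)) - 397821) = (-429249 + (-159)²*(1 - 312)²/(-312)²)/((20 + 438) - 397821) = (-429249 + (1/97344)*25281*(-311)²)/(458 - 397821) = (-429249 + (1/97344)*25281*96721)/(-397363) = (-429249 + 271689289/10816)*(-1/397363) = -4371067895/10816*(-1/397363) = 4371067895/4297878208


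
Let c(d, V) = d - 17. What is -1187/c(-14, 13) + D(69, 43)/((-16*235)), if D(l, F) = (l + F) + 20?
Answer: 1114757/29140 ≈ 38.255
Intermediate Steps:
D(l, F) = 20 + F + l (D(l, F) = (F + l) + 20 = 20 + F + l)
c(d, V) = -17 + d
-1187/c(-14, 13) + D(69, 43)/((-16*235)) = -1187/(-17 - 14) + (20 + 43 + 69)/((-16*235)) = -1187/(-31) + 132/(-3760) = -1187*(-1/31) + 132*(-1/3760) = 1187/31 - 33/940 = 1114757/29140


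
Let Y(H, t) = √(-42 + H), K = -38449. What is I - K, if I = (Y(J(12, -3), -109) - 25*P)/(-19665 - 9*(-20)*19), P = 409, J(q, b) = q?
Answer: 124922846/3249 - I*√30/16245 ≈ 38450.0 - 0.00033716*I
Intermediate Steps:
I = 2045/3249 - I*√30/16245 (I = (√(-42 + 12) - 25*409)/(-19665 - 9*(-20)*19) = (√(-30) - 10225)/(-19665 + 180*19) = (I*√30 - 10225)/(-19665 + 3420) = (-10225 + I*√30)/(-16245) = (-10225 + I*√30)*(-1/16245) = 2045/3249 - I*√30/16245 ≈ 0.62942 - 0.00033716*I)
I - K = (2045/3249 - I*√30/16245) - 1*(-38449) = (2045/3249 - I*√30/16245) + 38449 = 124922846/3249 - I*√30/16245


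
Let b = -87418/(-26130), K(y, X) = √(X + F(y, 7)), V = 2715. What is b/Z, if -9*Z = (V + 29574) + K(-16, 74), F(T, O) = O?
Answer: -43709/46885930 ≈ -0.00093224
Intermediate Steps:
K(y, X) = √(7 + X) (K(y, X) = √(X + 7) = √(7 + X))
Z = -10766/3 (Z = -((2715 + 29574) + √(7 + 74))/9 = -(32289 + √81)/9 = -(32289 + 9)/9 = -⅑*32298 = -10766/3 ≈ -3588.7)
b = 43709/13065 (b = -87418*(-1/26130) = 43709/13065 ≈ 3.3455)
b/Z = 43709/(13065*(-10766/3)) = (43709/13065)*(-3/10766) = -43709/46885930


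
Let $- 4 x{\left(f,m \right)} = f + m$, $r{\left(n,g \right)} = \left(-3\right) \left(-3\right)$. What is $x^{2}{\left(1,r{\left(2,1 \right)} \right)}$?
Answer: $\frac{25}{4} \approx 6.25$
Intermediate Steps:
$r{\left(n,g \right)} = 9$
$x{\left(f,m \right)} = - \frac{f}{4} - \frac{m}{4}$ ($x{\left(f,m \right)} = - \frac{f + m}{4} = - \frac{f}{4} - \frac{m}{4}$)
$x^{2}{\left(1,r{\left(2,1 \right)} \right)} = \left(\left(- \frac{1}{4}\right) 1 - \frac{9}{4}\right)^{2} = \left(- \frac{1}{4} - \frac{9}{4}\right)^{2} = \left(- \frac{5}{2}\right)^{2} = \frac{25}{4}$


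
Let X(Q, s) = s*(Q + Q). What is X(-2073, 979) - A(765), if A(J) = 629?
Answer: -4059563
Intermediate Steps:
X(Q, s) = 2*Q*s (X(Q, s) = s*(2*Q) = 2*Q*s)
X(-2073, 979) - A(765) = 2*(-2073)*979 - 1*629 = -4058934 - 629 = -4059563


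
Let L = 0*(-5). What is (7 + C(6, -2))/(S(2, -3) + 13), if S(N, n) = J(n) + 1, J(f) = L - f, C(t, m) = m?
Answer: 5/17 ≈ 0.29412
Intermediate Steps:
L = 0
J(f) = -f (J(f) = 0 - f = -f)
S(N, n) = 1 - n (S(N, n) = -n + 1 = 1 - n)
(7 + C(6, -2))/(S(2, -3) + 13) = (7 - 2)/((1 - 1*(-3)) + 13) = 5/((1 + 3) + 13) = 5/(4 + 13) = 5/17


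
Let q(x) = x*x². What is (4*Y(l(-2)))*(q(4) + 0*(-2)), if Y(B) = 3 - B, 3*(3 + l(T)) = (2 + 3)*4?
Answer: -512/3 ≈ -170.67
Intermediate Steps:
l(T) = 11/3 (l(T) = -3 + ((2 + 3)*4)/3 = -3 + (5*4)/3 = -3 + (⅓)*20 = -3 + 20/3 = 11/3)
q(x) = x³
(4*Y(l(-2)))*(q(4) + 0*(-2)) = (4*(3 - 1*11/3))*(4³ + 0*(-2)) = (4*(3 - 11/3))*(64 + 0) = (4*(-⅔))*64 = -8/3*64 = -512/3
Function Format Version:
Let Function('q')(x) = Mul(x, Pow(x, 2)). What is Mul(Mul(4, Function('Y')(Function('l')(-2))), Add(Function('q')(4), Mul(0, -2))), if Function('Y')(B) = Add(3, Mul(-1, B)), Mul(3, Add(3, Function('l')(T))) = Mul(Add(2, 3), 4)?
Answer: Rational(-512, 3) ≈ -170.67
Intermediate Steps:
Function('l')(T) = Rational(11, 3) (Function('l')(T) = Add(-3, Mul(Rational(1, 3), Mul(Add(2, 3), 4))) = Add(-3, Mul(Rational(1, 3), Mul(5, 4))) = Add(-3, Mul(Rational(1, 3), 20)) = Add(-3, Rational(20, 3)) = Rational(11, 3))
Function('q')(x) = Pow(x, 3)
Mul(Mul(4, Function('Y')(Function('l')(-2))), Add(Function('q')(4), Mul(0, -2))) = Mul(Mul(4, Add(3, Mul(-1, Rational(11, 3)))), Add(Pow(4, 3), Mul(0, -2))) = Mul(Mul(4, Add(3, Rational(-11, 3))), Add(64, 0)) = Mul(Mul(4, Rational(-2, 3)), 64) = Mul(Rational(-8, 3), 64) = Rational(-512, 3)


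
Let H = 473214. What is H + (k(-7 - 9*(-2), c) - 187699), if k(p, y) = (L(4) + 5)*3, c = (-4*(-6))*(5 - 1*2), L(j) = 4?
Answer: 285542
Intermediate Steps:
c = 72 (c = 24*(5 - 2) = 24*3 = 72)
k(p, y) = 27 (k(p, y) = (4 + 5)*3 = 9*3 = 27)
H + (k(-7 - 9*(-2), c) - 187699) = 473214 + (27 - 187699) = 473214 - 187672 = 285542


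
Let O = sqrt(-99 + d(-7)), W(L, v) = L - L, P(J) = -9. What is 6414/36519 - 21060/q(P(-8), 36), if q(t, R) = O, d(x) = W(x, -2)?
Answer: 2138/12173 + 7020*I*sqrt(11)/11 ≈ 0.17563 + 2116.6*I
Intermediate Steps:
W(L, v) = 0
d(x) = 0
O = 3*I*sqrt(11) (O = sqrt(-99 + 0) = sqrt(-99) = 3*I*sqrt(11) ≈ 9.9499*I)
q(t, R) = 3*I*sqrt(11)
6414/36519 - 21060/q(P(-8), 36) = 6414/36519 - 21060*(-I*sqrt(11)/33) = 6414*(1/36519) - (-7020)*I*sqrt(11)/11 = 2138/12173 + 7020*I*sqrt(11)/11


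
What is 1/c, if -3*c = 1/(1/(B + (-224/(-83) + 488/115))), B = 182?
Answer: -28635/1803454 ≈ -0.015878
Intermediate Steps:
c = -1803454/28635 (c = -1/(3*(1/(182 + (-224/(-83) + 488/115)))) = -1/(3*(1/(182 + (-224*(-1/83) + 488*(1/115))))) = -1/(3*(1/(182 + (224/83 + 488/115)))) = -1/(3*(1/(182 + 66264/9545))) = -1/(3*(1/(1803454/9545))) = -1/(3*9545/1803454) = -⅓*1803454/9545 = -1803454/28635 ≈ -62.981)
1/c = 1/(-1803454/28635) = -28635/1803454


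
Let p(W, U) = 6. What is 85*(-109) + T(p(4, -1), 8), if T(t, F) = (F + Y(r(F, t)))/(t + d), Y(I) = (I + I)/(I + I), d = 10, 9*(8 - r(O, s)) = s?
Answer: -148231/16 ≈ -9264.4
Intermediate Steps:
r(O, s) = 8 - s/9
Y(I) = 1 (Y(I) = (2*I)/((2*I)) = (2*I)*(1/(2*I)) = 1)
T(t, F) = (1 + F)/(10 + t) (T(t, F) = (F + 1)/(t + 10) = (1 + F)/(10 + t))
85*(-109) + T(p(4, -1), 8) = 85*(-109) + (1 + 8)/(10 + 6) = -9265 + 9/16 = -148231/16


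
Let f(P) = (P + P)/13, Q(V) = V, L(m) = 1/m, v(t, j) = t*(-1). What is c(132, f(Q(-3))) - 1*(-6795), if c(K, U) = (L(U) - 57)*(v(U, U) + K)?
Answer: -13550/13 ≈ -1042.3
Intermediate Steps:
v(t, j) = -t
f(P) = 2*P/13 (f(P) = (2*P)*(1/13) = 2*P/13)
c(K, U) = (-57 + 1/U)*(K - U) (c(K, U) = (1/U - 57)*(-U + K) = (-57 + 1/U)*(K - U))
c(132, f(Q(-3))) - 1*(-6795) = (-1 - 57*132 + 57*((2/13)*(-3)) + 132/(((2/13)*(-3)))) - 1*(-6795) = (-1 - 7524 + 57*(-6/13) + 132/(-6/13)) + 6795 = (-1 - 7524 - 342/13 + 132*(-13/6)) + 6795 = (-1 - 7524 - 342/13 - 286) + 6795 = -101885/13 + 6795 = -13550/13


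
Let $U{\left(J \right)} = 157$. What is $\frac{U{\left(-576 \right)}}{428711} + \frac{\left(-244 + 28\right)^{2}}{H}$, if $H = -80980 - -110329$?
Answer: $\frac{740983267}{466008857} \approx 1.5901$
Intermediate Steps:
$H = 29349$ ($H = -80980 + 110329 = 29349$)
$\frac{U{\left(-576 \right)}}{428711} + \frac{\left(-244 + 28\right)^{2}}{H} = \frac{157}{428711} + \frac{\left(-244 + 28\right)^{2}}{29349} = 157 \cdot \frac{1}{428711} + \left(-216\right)^{2} \cdot \frac{1}{29349} = \frac{157}{428711} + 46656 \cdot \frac{1}{29349} = \frac{157}{428711} + \frac{1728}{1087} = \frac{740983267}{466008857}$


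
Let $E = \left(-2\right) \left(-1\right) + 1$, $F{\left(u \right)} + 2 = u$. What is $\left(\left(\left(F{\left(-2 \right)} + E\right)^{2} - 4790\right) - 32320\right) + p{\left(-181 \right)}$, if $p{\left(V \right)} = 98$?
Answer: $-37011$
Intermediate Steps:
$F{\left(u \right)} = -2 + u$
$E = 3$ ($E = 2 + 1 = 3$)
$\left(\left(\left(F{\left(-2 \right)} + E\right)^{2} - 4790\right) - 32320\right) + p{\left(-181 \right)} = \left(\left(\left(\left(-2 - 2\right) + 3\right)^{2} - 4790\right) - 32320\right) + 98 = \left(\left(\left(-4 + 3\right)^{2} - 4790\right) - 32320\right) + 98 = \left(\left(\left(-1\right)^{2} - 4790\right) - 32320\right) + 98 = \left(\left(1 - 4790\right) - 32320\right) + 98 = \left(-4789 - 32320\right) + 98 = -37109 + 98 = -37011$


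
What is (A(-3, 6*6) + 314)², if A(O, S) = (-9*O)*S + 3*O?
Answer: 1630729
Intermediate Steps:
A(O, S) = 3*O - 9*O*S (A(O, S) = -9*O*S + 3*O = 3*O - 9*O*S)
(A(-3, 6*6) + 314)² = (3*(-3)*(1 - 18*6) + 314)² = (3*(-3)*(1 - 3*36) + 314)² = (3*(-3)*(1 - 108) + 314)² = (3*(-3)*(-107) + 314)² = (963 + 314)² = 1277² = 1630729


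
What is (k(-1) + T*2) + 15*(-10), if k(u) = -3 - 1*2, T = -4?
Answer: -163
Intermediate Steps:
k(u) = -5 (k(u) = -3 - 2 = -5)
(k(-1) + T*2) + 15*(-10) = (-5 - 4*2) + 15*(-10) = (-5 - 8) - 150 = -13 - 150 = -163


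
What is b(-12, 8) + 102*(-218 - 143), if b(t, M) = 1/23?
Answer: -846905/23 ≈ -36822.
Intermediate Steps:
b(t, M) = 1/23
b(-12, 8) + 102*(-218 - 143) = 1/23 + 102*(-218 - 143) = 1/23 + 102*(-361) = 1/23 - 36822 = -846905/23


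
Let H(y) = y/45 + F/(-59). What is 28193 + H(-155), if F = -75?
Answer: 14969329/531 ≈ 28191.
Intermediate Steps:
H(y) = 75/59 + y/45 (H(y) = y/45 - 75/(-59) = y*(1/45) - 75*(-1/59) = y/45 + 75/59 = 75/59 + y/45)
28193 + H(-155) = 28193 + (75/59 + (1/45)*(-155)) = 28193 + (75/59 - 31/9) = 28193 - 1154/531 = 14969329/531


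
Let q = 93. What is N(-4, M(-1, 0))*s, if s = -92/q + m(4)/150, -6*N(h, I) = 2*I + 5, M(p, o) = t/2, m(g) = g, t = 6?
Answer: 4103/2325 ≈ 1.7647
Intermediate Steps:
M(p, o) = 3 (M(p, o) = 6/2 = 6*(½) = 3)
N(h, I) = -⅚ - I/3 (N(h, I) = -(2*I + 5)/6 = -(5 + 2*I)/6 = -⅚ - I/3)
s = -746/775 (s = -92/93 + 4/150 = -92*1/93 + 4*(1/150) = -92/93 + 2/75 = -746/775 ≈ -0.96258)
N(-4, M(-1, 0))*s = (-⅚ - ⅓*3)*(-746/775) = (-⅚ - 1)*(-746/775) = -11/6*(-746/775) = 4103/2325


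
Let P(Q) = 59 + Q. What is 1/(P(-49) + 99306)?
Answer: 1/99316 ≈ 1.0069e-5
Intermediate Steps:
1/(P(-49) + 99306) = 1/((59 - 49) + 99306) = 1/(10 + 99306) = 1/99316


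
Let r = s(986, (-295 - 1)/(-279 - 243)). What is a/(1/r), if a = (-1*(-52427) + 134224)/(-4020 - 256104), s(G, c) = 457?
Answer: -28433169/86708 ≈ -327.92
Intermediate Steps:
r = 457
a = -62217/86708 (a = (52427 + 134224)/(-260124) = 186651*(-1/260124) = -62217/86708 ≈ -0.71755)
a/(1/r) = -62217/(86708*(1/457)) = -62217/(86708*1/457) = -62217/86708*457 = -28433169/86708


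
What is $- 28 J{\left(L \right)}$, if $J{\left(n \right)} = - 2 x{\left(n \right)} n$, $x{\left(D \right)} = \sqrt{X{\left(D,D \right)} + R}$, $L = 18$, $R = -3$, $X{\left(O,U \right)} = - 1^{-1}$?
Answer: $2016 i \approx 2016.0 i$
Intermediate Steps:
$X{\left(O,U \right)} = -1$ ($X{\left(O,U \right)} = \left(-1\right) 1 = -1$)
$x{\left(D \right)} = 2 i$ ($x{\left(D \right)} = \sqrt{-1 - 3} = \sqrt{-4} = 2 i$)
$J{\left(n \right)} = - 4 i n$ ($J{\left(n \right)} = - 2 \cdot 2 i n = - 4 i n$)
$- 28 J{\left(L \right)} = - 28 \left(\left(-4\right) i 18\right) = - 28 \left(- 72 i\right) = 2016 i$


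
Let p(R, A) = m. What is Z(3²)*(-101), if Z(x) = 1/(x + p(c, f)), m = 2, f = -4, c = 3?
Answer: -101/11 ≈ -9.1818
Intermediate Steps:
p(R, A) = 2
Z(x) = 1/(2 + x) (Z(x) = 1/(x + 2) = 1/(2 + x))
Z(3²)*(-101) = -101/(2 + 3²) = -101/(2 + 9) = -101/11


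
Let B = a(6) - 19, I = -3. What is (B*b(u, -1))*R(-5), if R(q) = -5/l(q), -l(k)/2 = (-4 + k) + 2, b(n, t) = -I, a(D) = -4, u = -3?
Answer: 345/14 ≈ 24.643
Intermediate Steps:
b(n, t) = 3 (b(n, t) = -1*(-3) = 3)
l(k) = 4 - 2*k (l(k) = -2*((-4 + k) + 2) = -2*(-2 + k) = 4 - 2*k)
R(q) = -5/(4 - 2*q)
B = -23 (B = -4 - 19 = -23)
(B*b(u, -1))*R(-5) = (-23*3)*(5/(2*(-2 - 5))) = -345/(2*(-7)) = -345*(-1)/(2*7) = -69*(-5/14) = 345/14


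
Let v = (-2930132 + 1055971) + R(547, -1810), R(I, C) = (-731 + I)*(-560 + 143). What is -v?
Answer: 1797433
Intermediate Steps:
R(I, C) = 304827 - 417*I (R(I, C) = (-731 + I)*(-417) = 304827 - 417*I)
v = -1797433 (v = (-2930132 + 1055971) + (304827 - 417*547) = -1874161 + (304827 - 228099) = -1874161 + 76728 = -1797433)
-v = -1*(-1797433) = 1797433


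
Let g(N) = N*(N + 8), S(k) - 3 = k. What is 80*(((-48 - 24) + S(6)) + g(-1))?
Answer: -5600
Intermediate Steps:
S(k) = 3 + k
g(N) = N*(8 + N)
80*(((-48 - 24) + S(6)) + g(-1)) = 80*(((-48 - 24) + (3 + 6)) - (8 - 1)) = 80*((-72 + 9) - 1*7) = 80*(-63 - 7) = 80*(-70) = -5600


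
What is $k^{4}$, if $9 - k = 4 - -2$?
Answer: $81$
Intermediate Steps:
$k = 3$ ($k = 9 - \left(4 - -2\right) = 9 - \left(4 + 2\right) = 9 - 6 = 3$)
$k^{4} = 3^{4} = 81$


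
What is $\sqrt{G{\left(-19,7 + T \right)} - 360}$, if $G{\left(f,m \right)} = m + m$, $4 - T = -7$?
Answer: $18 i \approx 18.0 i$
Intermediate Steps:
$T = 11$ ($T = 4 - -7 = 4 + 7 = 11$)
$G{\left(f,m \right)} = 2 m$
$\sqrt{G{\left(-19,7 + T \right)} - 360} = \sqrt{2 \left(7 + 11\right) - 360} = \sqrt{2 \cdot 18 - 360} = \sqrt{36 - 360} = \sqrt{-324} = 18 i$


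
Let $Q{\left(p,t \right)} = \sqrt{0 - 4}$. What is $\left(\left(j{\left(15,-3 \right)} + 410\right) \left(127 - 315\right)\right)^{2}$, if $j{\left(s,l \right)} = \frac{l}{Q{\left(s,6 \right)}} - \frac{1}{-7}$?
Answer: $\frac{291324006828}{49} + \frac{304417872 i}{7} \approx 5.9454 \cdot 10^{9} + 4.3488 \cdot 10^{7} i$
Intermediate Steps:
$Q{\left(p,t \right)} = 2 i$ ($Q{\left(p,t \right)} = \sqrt{-4} = 2 i$)
$j{\left(s,l \right)} = \frac{1}{7} - \frac{i l}{2}$ ($j{\left(s,l \right)} = \frac{l}{2 i} - \frac{1}{-7} = l \left(- \frac{i}{2}\right) - - \frac{1}{7} = - \frac{i l}{2} + \frac{1}{7} = \frac{1}{7} - \frac{i l}{2}$)
$\left(\left(j{\left(15,-3 \right)} + 410\right) \left(127 - 315\right)\right)^{2} = \left(\left(\left(\frac{1}{7} - \frac{1}{2} i \left(-3\right)\right) + 410\right) \left(127 - 315\right)\right)^{2} = \left(\left(\left(\frac{1}{7} + \frac{3 i}{2}\right) + 410\right) \left(-188\right)\right)^{2} = \left(\left(\frac{2871}{7} + \frac{3 i}{2}\right) \left(-188\right)\right)^{2} = \left(- \frac{539748}{7} - 282 i\right)^{2}$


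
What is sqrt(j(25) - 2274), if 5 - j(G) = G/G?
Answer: I*sqrt(2270) ≈ 47.645*I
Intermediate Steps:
j(G) = 4 (j(G) = 5 - G/G = 5 - 1*1 = 5 - 1 = 4)
sqrt(j(25) - 2274) = sqrt(4 - 2274) = sqrt(-2270) = I*sqrt(2270)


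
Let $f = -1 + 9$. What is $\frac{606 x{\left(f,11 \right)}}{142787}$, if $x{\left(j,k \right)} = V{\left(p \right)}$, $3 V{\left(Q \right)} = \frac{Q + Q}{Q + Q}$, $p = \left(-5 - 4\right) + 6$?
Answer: $\frac{202}{142787} \approx 0.0014147$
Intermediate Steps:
$p = -3$ ($p = -9 + 6 = -3$)
$V{\left(Q \right)} = \frac{1}{3}$ ($V{\left(Q \right)} = \frac{\left(Q + Q\right) \frac{1}{Q + Q}}{3} = \frac{2 Q \frac{1}{2 Q}}{3} = \frac{1}{3} \cdot 1 = \frac{1}{3}$)
$f = 8$
$x{\left(j,k \right)} = \frac{1}{3}$
$\frac{606 x{\left(f,11 \right)}}{142787} = \frac{606 \cdot \frac{1}{3}}{142787} = 202 \cdot \frac{1}{142787} = \frac{202}{142787}$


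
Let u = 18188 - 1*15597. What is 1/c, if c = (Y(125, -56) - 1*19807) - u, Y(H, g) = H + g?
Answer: -1/22329 ≈ -4.4785e-5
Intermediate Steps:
u = 2591 (u = 18188 - 15597 = 2591)
c = -22329 (c = ((125 - 56) - 1*19807) - 1*2591 = (69 - 19807) - 2591 = -19738 - 2591 = -22329)
1/c = 1/(-22329) = -1/22329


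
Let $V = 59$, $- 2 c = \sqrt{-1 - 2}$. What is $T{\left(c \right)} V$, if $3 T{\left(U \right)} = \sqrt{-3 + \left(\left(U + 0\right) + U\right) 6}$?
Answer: $\frac{59 \sqrt{-3 - 6 i \sqrt{3}}}{3} \approx 38.88 - 51.691 i$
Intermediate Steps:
$c = - \frac{i \sqrt{3}}{2}$ ($c = - \frac{\sqrt{-1 - 2}}{2} = - \frac{\sqrt{-3}}{2} = - \frac{i \sqrt{3}}{2} \approx - 0.86602 i$)
$T{\left(U \right)} = \frac{\sqrt{-3 + 12 U}}{3}$ ($T{\left(U \right)} = \frac{\sqrt{-3 + \left(\left(U + 0\right) + U\right) 6}}{3} = \frac{\sqrt{-3 + \left(U + U\right) 6}}{3} = \frac{\sqrt{-3 + 2 U 6}}{3} = \frac{\sqrt{-3 + 12 U}}{3}$)
$T{\left(c \right)} V = \frac{\sqrt{-3 + 12 \left(- \frac{i \sqrt{3}}{2}\right)}}{3} \cdot 59 = \frac{\sqrt{-3 - 6 i \sqrt{3}}}{3} \cdot 59 = \frac{59 \sqrt{-3 - 6 i \sqrt{3}}}{3}$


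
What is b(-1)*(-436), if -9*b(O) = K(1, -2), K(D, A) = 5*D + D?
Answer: 872/3 ≈ 290.67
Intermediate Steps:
K(D, A) = 6*D
b(O) = -⅔ (b(O) = -2/3 = -⅑*6 = -⅔)
b(-1)*(-436) = -⅔*(-436) = 872/3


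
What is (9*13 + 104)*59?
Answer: 13039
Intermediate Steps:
(9*13 + 104)*59 = (117 + 104)*59 = 221*59 = 13039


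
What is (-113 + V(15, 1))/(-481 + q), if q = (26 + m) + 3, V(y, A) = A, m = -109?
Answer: 112/561 ≈ 0.19964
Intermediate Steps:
q = -80 (q = (26 - 109) + 3 = -83 + 3 = -80)
(-113 + V(15, 1))/(-481 + q) = (-113 + 1)/(-481 - 80) = -112/(-561) = -112*(-1/561) = 112/561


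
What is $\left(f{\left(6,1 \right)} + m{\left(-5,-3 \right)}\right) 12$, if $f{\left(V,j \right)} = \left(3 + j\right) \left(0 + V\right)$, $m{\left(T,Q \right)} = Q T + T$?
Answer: $408$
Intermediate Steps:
$m{\left(T,Q \right)} = T + Q T$
$f{\left(V,j \right)} = V \left(3 + j\right)$ ($f{\left(V,j \right)} = \left(3 + j\right) V = V \left(3 + j\right)$)
$\left(f{\left(6,1 \right)} + m{\left(-5,-3 \right)}\right) 12 = \left(6 \left(3 + 1\right) - 5 \left(1 - 3\right)\right) 12 = \left(6 \cdot 4 - -10\right) 12 = \left(24 + 10\right) 12 = 34 \cdot 12 = 408$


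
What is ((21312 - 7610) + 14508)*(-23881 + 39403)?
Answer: 437875620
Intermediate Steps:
((21312 - 7610) + 14508)*(-23881 + 39403) = (13702 + 14508)*15522 = 28210*15522 = 437875620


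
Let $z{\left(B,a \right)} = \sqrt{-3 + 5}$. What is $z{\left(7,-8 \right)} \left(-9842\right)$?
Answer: $- 9842 \sqrt{2} \approx -13919.0$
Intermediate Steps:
$z{\left(B,a \right)} = \sqrt{2}$
$z{\left(7,-8 \right)} \left(-9842\right) = \sqrt{2} \left(-9842\right) = - 9842 \sqrt{2}$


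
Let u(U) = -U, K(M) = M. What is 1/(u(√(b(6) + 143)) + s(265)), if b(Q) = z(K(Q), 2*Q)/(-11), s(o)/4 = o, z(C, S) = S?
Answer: 11660/12358039 + √17171/12358039 ≈ 0.00095412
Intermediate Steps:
s(o) = 4*o
b(Q) = -2*Q/11 (b(Q) = (2*Q)/(-11) = (2*Q)*(-1/11) = -2*Q/11)
1/(u(√(b(6) + 143)) + s(265)) = 1/(-√(-2/11*6 + 143) + 4*265) = 1/(-√(-12/11 + 143) + 1060) = 1/(-√(1561/11) + 1060) = 1/(-√17171/11 + 1060) = 1/(1060 - √17171/11)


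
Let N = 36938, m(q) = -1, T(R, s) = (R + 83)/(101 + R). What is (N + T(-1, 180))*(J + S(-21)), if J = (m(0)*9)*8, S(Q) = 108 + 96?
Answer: 121898106/25 ≈ 4.8759e+6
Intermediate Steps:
T(R, s) = (83 + R)/(101 + R)
S(Q) = 204
J = -72 (J = -1*9*8 = -9*8 = -72)
(N + T(-1, 180))*(J + S(-21)) = (36938 + (83 - 1)/(101 - 1))*(-72 + 204) = (36938 + 82/100)*132 = (36938 + (1/100)*82)*132 = (36938 + 41/50)*132 = (1846941/50)*132 = 121898106/25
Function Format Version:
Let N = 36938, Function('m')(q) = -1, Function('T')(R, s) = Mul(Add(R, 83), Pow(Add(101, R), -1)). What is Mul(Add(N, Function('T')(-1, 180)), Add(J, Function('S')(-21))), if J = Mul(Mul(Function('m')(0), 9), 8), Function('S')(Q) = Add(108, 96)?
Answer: Rational(121898106, 25) ≈ 4.8759e+6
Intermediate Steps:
Function('T')(R, s) = Mul(Pow(Add(101, R), -1), Add(83, R)) (Function('T')(R, s) = Mul(Add(83, R), Pow(Add(101, R), -1)) = Mul(Pow(Add(101, R), -1), Add(83, R)))
Function('S')(Q) = 204
J = -72 (J = Mul(Mul(-1, 9), 8) = Mul(-9, 8) = -72)
Mul(Add(N, Function('T')(-1, 180)), Add(J, Function('S')(-21))) = Mul(Add(36938, Mul(Pow(Add(101, -1), -1), Add(83, -1))), Add(-72, 204)) = Mul(Add(36938, Mul(Pow(100, -1), 82)), 132) = Mul(Add(36938, Mul(Rational(1, 100), 82)), 132) = Mul(Add(36938, Rational(41, 50)), 132) = Mul(Rational(1846941, 50), 132) = Rational(121898106, 25)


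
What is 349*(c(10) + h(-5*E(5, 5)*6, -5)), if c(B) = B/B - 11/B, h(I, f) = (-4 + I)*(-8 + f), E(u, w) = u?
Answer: 6986631/10 ≈ 6.9866e+5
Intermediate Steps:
h(I, f) = (-8 + f)*(-4 + I)
c(B) = 1 - 11/B
349*(c(10) + h(-5*E(5, 5)*6, -5)) = 349*((-11 + 10)/10 + (32 - 8*(-5*5)*6 - 4*(-5) + (-5*5*6)*(-5))) = 349*((⅒)*(-1) + (32 - (-200)*6 + 20 - 25*6*(-5))) = 349*(-⅒ + (32 - 8*(-150) + 20 - 150*(-5))) = 349*(-⅒ + (32 + 1200 + 20 + 750)) = 349*(-⅒ + 2002) = 349*(20019/10) = 6986631/10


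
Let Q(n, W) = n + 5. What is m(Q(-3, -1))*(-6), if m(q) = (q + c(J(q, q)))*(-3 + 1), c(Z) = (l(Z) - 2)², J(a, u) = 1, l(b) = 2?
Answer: 24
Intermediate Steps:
Q(n, W) = 5 + n
c(Z) = 0 (c(Z) = (2 - 2)² = 0² = 0)
m(q) = -2*q (m(q) = (q + 0)*(-3 + 1) = q*(-2) = -2*q)
m(Q(-3, -1))*(-6) = -2*(5 - 3)*(-6) = -2*2*(-6) = -4*(-6) = 24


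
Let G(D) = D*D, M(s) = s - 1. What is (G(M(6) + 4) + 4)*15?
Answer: 1275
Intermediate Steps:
M(s) = -1 + s
G(D) = D**2
(G(M(6) + 4) + 4)*15 = (((-1 + 6) + 4)**2 + 4)*15 = ((5 + 4)**2 + 4)*15 = (9**2 + 4)*15 = (81 + 4)*15 = 85*15 = 1275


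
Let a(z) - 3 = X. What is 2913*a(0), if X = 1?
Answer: 11652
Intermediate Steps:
a(z) = 4 (a(z) = 3 + 1 = 4)
2913*a(0) = 2913*4 = 11652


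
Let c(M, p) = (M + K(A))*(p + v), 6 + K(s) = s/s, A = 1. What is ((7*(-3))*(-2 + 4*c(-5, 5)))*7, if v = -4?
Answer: 6174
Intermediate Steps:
K(s) = -5 (K(s) = -6 + s/s = -6 + 1 = -5)
c(M, p) = (-5 + M)*(-4 + p) (c(M, p) = (M - 5)*(p - 4) = (-5 + M)*(-4 + p))
((7*(-3))*(-2 + 4*c(-5, 5)))*7 = ((7*(-3))*(-2 + 4*(20 - 5*5 - 4*(-5) - 5*5)))*7 = -21*(-2 + 4*(20 - 25 + 20 - 25))*7 = -21*(-2 + 4*(-10))*7 = -21*(-2 - 40)*7 = -21*(-42)*7 = 882*7 = 6174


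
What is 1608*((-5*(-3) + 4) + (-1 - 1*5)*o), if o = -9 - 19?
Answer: 300696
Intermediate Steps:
o = -28
1608*((-5*(-3) + 4) + (-1 - 1*5)*o) = 1608*((-5*(-3) + 4) + (-1 - 1*5)*(-28)) = 1608*((15 + 4) + (-1 - 5)*(-28)) = 1608*(19 - 6*(-28)) = 1608*(19 + 168) = 1608*187 = 300696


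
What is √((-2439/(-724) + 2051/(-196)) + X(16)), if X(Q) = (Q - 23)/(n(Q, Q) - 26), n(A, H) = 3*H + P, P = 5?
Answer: I*√956327799/11403 ≈ 2.712*I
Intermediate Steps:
n(A, H) = 5 + 3*H (n(A, H) = 3*H + 5 = 5 + 3*H)
X(Q) = (-23 + Q)/(-21 + 3*Q) (X(Q) = (Q - 23)/((5 + 3*Q) - 26) = (-23 + Q)/(-21 + 3*Q))
√((-2439/(-724) + 2051/(-196)) + X(16)) = √((-2439/(-724) + 2051/(-196)) + (-23 + 16)/(3*(-7 + 16))) = √((-2439*(-1/724) + 2051*(-1/196)) + (⅓)*(-7)/9) = √((2439/724 - 293/28) + (⅓)*(⅑)*(-7)) = √(-8990/1267 - 7/27) = √(-251599/34209) = I*√956327799/11403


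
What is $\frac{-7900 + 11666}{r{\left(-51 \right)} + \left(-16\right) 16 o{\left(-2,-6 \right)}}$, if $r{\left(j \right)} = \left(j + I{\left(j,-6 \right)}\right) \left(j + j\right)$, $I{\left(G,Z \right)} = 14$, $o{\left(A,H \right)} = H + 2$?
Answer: $\frac{1883}{2399} \approx 0.78491$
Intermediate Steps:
$o{\left(A,H \right)} = 2 + H$
$r{\left(j \right)} = 2 j \left(14 + j\right)$ ($r{\left(j \right)} = \left(j + 14\right) \left(j + j\right) = \left(14 + j\right) 2 j = 2 j \left(14 + j\right)$)
$\frac{-7900 + 11666}{r{\left(-51 \right)} + \left(-16\right) 16 o{\left(-2,-6 \right)}} = \frac{-7900 + 11666}{2 \left(-51\right) \left(14 - 51\right) + \left(-16\right) 16 \left(2 - 6\right)} = \frac{3766}{2 \left(-51\right) \left(-37\right) - -1024} = \frac{3766}{3774 + 1024} = \frac{3766}{4798} = 3766 \cdot \frac{1}{4798} = \frac{1883}{2399}$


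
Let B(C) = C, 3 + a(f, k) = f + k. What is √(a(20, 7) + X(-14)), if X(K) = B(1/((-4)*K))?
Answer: √18830/28 ≈ 4.9008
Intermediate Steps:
a(f, k) = -3 + f + k (a(f, k) = -3 + (f + k) = -3 + f + k)
X(K) = -1/(4*K) (X(K) = 1/((-4)*K) = -1/(4*K))
√(a(20, 7) + X(-14)) = √((-3 + 20 + 7) - ¼/(-14)) = √(24 - ¼*(-1/14)) = √(24 + 1/56) = √(1345/56) = √18830/28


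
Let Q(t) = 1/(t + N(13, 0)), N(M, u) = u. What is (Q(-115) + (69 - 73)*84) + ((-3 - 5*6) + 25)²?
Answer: -31281/115 ≈ -272.01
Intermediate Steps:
Q(t) = 1/t (Q(t) = 1/(t + 0) = 1/t)
(Q(-115) + (69 - 73)*84) + ((-3 - 5*6) + 25)² = (1/(-115) + (69 - 73)*84) + ((-3 - 5*6) + 25)² = (-1/115 - 4*84) + ((-3 - 30) + 25)² = (-1/115 - 336) + (-33 + 25)² = -38641/115 + (-8)² = -38641/115 + 64 = -31281/115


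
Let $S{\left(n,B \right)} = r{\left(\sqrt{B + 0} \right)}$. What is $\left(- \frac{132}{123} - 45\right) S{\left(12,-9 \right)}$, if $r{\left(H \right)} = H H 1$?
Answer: $\frac{17001}{41} \approx 414.66$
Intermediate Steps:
$r{\left(H \right)} = H^{2}$ ($r{\left(H \right)} = H^{2} \cdot 1 = H^{2}$)
$S{\left(n,B \right)} = B$ ($S{\left(n,B \right)} = \left(\sqrt{B + 0}\right)^{2} = \left(\sqrt{B}\right)^{2} = B$)
$\left(- \frac{132}{123} - 45\right) S{\left(12,-9 \right)} = \left(- \frac{132}{123} - 45\right) \left(-9\right) = \left(\left(-132\right) \frac{1}{123} + \left(-49 + 4\right)\right) \left(-9\right) = \left(- \frac{44}{41} - 45\right) \left(-9\right) = \left(- \frac{1889}{41}\right) \left(-9\right) = \frac{17001}{41}$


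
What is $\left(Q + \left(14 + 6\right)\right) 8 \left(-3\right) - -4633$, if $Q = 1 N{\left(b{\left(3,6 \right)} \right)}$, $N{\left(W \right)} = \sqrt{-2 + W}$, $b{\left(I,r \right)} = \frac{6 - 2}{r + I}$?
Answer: $4153 - 8 i \sqrt{14} \approx 4153.0 - 29.933 i$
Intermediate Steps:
$b{\left(I,r \right)} = \frac{4}{I + r}$
$Q = \frac{i \sqrt{14}}{3}$ ($Q = 1 \sqrt{-2 + \frac{4}{3 + 6}} = 1 \sqrt{-2 + \frac{4}{9}} = 1 \sqrt{- \frac{14}{9}} = 1 \frac{i \sqrt{14}}{3} = \frac{i \sqrt{14}}{3} \approx 1.2472 i$)
$\left(Q + \left(14 + 6\right)\right) 8 \left(-3\right) - -4633 = \left(\frac{i \sqrt{14}}{3} + \left(14 + 6\right)\right) 8 \left(-3\right) - -4633 = \left(\frac{i \sqrt{14}}{3} + 20\right) \left(-24\right) + 4633 = \left(20 + \frac{i \sqrt{14}}{3}\right) \left(-24\right) + 4633 = \left(-480 - 8 i \sqrt{14}\right) + 4633 = 4153 - 8 i \sqrt{14}$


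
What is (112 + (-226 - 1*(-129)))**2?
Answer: 225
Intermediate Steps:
(112 + (-226 - 1*(-129)))**2 = (112 + (-226 + 129))**2 = (112 - 97)**2 = 15**2 = 225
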